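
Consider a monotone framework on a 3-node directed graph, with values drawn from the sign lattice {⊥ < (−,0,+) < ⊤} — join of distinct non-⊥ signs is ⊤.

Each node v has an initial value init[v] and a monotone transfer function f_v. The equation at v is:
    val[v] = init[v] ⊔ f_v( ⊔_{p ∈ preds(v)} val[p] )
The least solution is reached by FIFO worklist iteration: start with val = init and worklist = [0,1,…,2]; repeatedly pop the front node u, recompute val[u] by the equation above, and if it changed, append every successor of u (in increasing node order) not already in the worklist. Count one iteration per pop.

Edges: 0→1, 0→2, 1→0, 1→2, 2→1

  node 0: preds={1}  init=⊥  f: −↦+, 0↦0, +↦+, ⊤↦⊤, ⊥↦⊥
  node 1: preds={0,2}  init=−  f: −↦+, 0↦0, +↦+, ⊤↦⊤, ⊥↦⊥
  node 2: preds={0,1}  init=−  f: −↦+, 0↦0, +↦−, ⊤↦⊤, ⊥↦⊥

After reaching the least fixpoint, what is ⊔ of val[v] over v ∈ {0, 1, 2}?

Worklist (6 pops):
  #1 pop 0: in=− → + (was ⊥); enqueue []
  #2 pop 1: in=⊤ → ⊤ (was −); enqueue [0]
  #3 pop 2: in=⊤ → ⊤ (was −); enqueue [1]
  #4 pop 0: in=⊤ → ⊤ (was +); enqueue [2]
  #5 pop 1: in=⊤ → ⊤ (no change)
  #6 pop 2: in=⊤ → ⊤ (no change)

Fixpoint:
  val[0] = ⊤
  val[1] = ⊤
  val[2] = ⊤

⊤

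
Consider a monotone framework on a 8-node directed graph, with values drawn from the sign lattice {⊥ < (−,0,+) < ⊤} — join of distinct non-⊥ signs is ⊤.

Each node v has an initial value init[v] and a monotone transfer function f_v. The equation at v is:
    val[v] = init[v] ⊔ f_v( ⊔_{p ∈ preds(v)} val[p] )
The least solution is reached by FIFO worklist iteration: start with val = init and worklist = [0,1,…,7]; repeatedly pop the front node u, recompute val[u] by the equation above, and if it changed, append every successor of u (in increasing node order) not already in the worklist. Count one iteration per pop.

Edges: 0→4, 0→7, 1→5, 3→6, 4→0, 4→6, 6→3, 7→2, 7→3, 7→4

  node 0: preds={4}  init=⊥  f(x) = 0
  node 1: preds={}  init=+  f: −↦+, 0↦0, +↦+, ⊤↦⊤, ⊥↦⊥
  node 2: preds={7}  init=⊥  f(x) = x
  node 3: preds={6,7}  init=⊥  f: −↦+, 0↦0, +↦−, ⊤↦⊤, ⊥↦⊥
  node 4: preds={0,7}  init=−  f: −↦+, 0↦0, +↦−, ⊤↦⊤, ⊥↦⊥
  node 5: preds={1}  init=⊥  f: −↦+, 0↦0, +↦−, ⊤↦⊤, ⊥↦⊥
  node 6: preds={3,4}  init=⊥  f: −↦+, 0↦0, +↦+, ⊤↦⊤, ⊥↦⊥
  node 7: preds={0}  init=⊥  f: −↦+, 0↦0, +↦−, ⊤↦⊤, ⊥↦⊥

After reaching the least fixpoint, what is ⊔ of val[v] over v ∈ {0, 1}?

⊤

Iteration log — 13 steps:
  step 1. node 0  ⊔preds=−  new=0  old=⊥  +wl: 
  step 2. node 1  ⊔preds=⊥  new=+  stable
  step 3. node 2  ⊔preds=⊥  new=⊥  stable
  step 4. node 3  ⊔preds=⊥  new=⊥  stable
  step 5. node 4  ⊔preds=0  new=⊤  old=−  +wl: 0
  step 6. node 5  ⊔preds=+  new=−  old=⊥  +wl: 
  step 7. node 6  ⊔preds=⊤  new=⊤  old=⊥  +wl: 3
  step 8. node 7  ⊔preds=0  new=0  old=⊥  +wl: 2,4
  step 9. node 0  ⊔preds=⊤  new=0  stable
  step 10. node 3  ⊔preds=⊤  new=⊤  old=⊥  +wl: 6
  step 11. node 2  ⊔preds=0  new=0  old=⊥  +wl: 
  step 12. node 4  ⊔preds=0  new=⊤  stable
  step 13. node 6  ⊔preds=⊤  new=⊤  stable

Least fixpoint reached:
  node 0: 0
  node 1: +
  node 2: 0
  node 3: ⊤
  node 4: ⊤
  node 5: −
  node 6: ⊤
  node 7: 0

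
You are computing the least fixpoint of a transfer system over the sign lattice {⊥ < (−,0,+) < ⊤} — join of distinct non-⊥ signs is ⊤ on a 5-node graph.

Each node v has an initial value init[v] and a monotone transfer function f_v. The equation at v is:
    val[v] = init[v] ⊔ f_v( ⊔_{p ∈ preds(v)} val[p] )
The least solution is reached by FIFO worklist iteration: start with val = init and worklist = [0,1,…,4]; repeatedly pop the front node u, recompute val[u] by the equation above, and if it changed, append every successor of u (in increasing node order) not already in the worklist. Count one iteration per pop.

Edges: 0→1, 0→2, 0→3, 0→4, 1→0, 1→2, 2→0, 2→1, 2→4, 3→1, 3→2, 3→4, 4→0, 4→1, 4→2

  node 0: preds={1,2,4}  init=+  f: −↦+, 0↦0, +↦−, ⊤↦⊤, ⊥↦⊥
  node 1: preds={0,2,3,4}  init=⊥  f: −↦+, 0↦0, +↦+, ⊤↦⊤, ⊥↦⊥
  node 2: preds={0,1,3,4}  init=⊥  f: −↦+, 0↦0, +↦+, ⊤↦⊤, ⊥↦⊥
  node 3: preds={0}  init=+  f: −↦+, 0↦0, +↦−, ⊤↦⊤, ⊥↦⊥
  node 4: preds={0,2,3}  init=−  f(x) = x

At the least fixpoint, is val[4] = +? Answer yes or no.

Trace (10 dequeues):
  [1] u=0 | in − | out + | ==
  [2] u=1 | in ⊤ | out ⊤ | prev ⊥ | push {0}
  [3] u=2 | in ⊤ | out ⊤ | prev ⊥ | push {1}
  [4] u=3 | in + | out ⊤ | prev + | push {2}
  [5] u=4 | in ⊤ | out ⊤ | prev − | push {}
  [6] u=0 | in ⊤ | out ⊤ | prev + | push {3,4}
  [7] u=1 | in ⊤ | out ⊤ | ==
  [8] u=2 | in ⊤ | out ⊤ | ==
  [9] u=3 | in ⊤ | out ⊤ | ==
  [10] u=4 | in ⊤ | out ⊤ | ==

Converged values:
  [0] ⊤
  [1] ⊤
  [2] ⊤
  [3] ⊤
  [4] ⊤

no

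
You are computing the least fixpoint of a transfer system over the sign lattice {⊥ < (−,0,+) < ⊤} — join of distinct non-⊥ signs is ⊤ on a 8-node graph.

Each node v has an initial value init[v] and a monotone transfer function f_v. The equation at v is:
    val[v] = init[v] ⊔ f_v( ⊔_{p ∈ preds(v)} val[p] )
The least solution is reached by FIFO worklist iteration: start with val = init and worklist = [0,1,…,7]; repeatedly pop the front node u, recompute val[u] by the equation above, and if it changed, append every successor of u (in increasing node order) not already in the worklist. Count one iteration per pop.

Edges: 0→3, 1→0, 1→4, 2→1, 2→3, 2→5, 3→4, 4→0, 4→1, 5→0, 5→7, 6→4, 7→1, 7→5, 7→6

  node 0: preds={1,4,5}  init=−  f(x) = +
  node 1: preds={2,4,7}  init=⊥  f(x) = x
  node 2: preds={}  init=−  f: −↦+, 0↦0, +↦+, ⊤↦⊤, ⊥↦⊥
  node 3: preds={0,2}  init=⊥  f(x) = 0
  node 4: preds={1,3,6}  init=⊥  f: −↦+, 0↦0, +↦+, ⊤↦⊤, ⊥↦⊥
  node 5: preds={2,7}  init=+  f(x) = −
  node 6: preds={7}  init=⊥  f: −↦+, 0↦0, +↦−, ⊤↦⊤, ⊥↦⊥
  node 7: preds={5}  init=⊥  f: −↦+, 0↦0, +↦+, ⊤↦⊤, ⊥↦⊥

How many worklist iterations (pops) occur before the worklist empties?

Trace (14 dequeues):
  [1] u=0 | in + | out ⊤ | prev − | push {}
  [2] u=1 | in − | out − | prev ⊥ | push {0}
  [3] u=2 | in ⊥ | out − | ==
  [4] u=3 | in ⊤ | out 0 | prev ⊥ | push {}
  [5] u=4 | in ⊤ | out ⊤ | prev ⊥ | push {1}
  [6] u=5 | in − | out ⊤ | prev + | push {}
  [7] u=6 | in ⊥ | out ⊥ | ==
  [8] u=7 | in ⊤ | out ⊤ | prev ⊥ | push {5,6}
  [9] u=0 | in ⊤ | out ⊤ | ==
  [10] u=1 | in ⊤ | out ⊤ | prev − | push {0,4}
  [11] u=5 | in ⊤ | out ⊤ | ==
  [12] u=6 | in ⊤ | out ⊤ | prev ⊥ | push {}
  [13] u=0 | in ⊤ | out ⊤ | ==
  [14] u=4 | in ⊤ | out ⊤ | ==

Converged values:
  [0] ⊤
  [1] ⊤
  [2] −
  [3] 0
  [4] ⊤
  [5] ⊤
  [6] ⊤
  [7] ⊤

14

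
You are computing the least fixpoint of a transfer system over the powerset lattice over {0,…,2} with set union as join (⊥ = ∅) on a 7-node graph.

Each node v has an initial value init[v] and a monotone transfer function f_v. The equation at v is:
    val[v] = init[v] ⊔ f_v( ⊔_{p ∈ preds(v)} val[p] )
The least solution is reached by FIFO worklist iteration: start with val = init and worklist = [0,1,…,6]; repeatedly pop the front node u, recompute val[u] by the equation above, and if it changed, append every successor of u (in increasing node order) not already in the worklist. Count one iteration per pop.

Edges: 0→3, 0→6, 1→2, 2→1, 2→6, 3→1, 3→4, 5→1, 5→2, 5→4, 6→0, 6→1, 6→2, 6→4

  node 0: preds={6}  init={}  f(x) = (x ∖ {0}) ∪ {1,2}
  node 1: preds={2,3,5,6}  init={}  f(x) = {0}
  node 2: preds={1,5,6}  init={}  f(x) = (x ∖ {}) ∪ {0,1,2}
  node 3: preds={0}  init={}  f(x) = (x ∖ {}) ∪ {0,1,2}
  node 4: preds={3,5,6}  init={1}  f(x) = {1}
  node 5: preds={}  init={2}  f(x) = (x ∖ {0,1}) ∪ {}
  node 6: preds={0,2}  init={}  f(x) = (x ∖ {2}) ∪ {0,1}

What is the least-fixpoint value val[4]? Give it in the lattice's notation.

Iteration log — 11 steps:
  step 1. node 0  ⊔preds={}  new={1,2}  old={}  +wl: 
  step 2. node 1  ⊔preds={2}  new={0}  old={}  +wl: 
  step 3. node 2  ⊔preds={0,2}  new={0,1,2}  old={}  +wl: 1
  step 4. node 3  ⊔preds={1,2}  new={0,1,2}  old={}  +wl: 
  step 5. node 4  ⊔preds={0,1,2}  new={1}  stable
  step 6. node 5  ⊔preds={}  new={2}  stable
  step 7. node 6  ⊔preds={0,1,2}  new={0,1}  old={}  +wl: 0,2,4
  step 8. node 1  ⊔preds={0,1,2}  new={0}  stable
  step 9. node 0  ⊔preds={0,1}  new={1,2}  stable
  step 10. node 2  ⊔preds={0,1,2}  new={0,1,2}  stable
  step 11. node 4  ⊔preds={0,1,2}  new={1}  stable

Least fixpoint reached:
  node 0: {1,2}
  node 1: {0}
  node 2: {0,1,2}
  node 3: {0,1,2}
  node 4: {1}
  node 5: {2}
  node 6: {0,1}

{1}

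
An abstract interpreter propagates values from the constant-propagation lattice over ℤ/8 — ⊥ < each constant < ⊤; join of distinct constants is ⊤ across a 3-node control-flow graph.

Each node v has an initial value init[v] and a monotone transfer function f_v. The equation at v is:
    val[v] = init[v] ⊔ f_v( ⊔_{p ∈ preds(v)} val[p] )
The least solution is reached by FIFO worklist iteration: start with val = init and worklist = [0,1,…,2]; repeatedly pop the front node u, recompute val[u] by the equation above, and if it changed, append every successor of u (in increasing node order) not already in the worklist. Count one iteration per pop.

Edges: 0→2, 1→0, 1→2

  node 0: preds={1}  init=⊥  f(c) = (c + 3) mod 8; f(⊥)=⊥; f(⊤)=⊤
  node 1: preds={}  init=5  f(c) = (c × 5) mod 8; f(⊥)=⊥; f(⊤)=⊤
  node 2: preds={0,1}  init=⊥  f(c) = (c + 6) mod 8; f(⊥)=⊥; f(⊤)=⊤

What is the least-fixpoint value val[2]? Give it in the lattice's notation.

Worklist (3 pops):
  #1 pop 0: in=5 → 0 (was ⊥); enqueue []
  #2 pop 1: in=⊥ → 5 (no change)
  #3 pop 2: in=⊤ → ⊤ (was ⊥); enqueue []

Fixpoint:
  val[0] = 0
  val[1] = 5
  val[2] = ⊤

⊤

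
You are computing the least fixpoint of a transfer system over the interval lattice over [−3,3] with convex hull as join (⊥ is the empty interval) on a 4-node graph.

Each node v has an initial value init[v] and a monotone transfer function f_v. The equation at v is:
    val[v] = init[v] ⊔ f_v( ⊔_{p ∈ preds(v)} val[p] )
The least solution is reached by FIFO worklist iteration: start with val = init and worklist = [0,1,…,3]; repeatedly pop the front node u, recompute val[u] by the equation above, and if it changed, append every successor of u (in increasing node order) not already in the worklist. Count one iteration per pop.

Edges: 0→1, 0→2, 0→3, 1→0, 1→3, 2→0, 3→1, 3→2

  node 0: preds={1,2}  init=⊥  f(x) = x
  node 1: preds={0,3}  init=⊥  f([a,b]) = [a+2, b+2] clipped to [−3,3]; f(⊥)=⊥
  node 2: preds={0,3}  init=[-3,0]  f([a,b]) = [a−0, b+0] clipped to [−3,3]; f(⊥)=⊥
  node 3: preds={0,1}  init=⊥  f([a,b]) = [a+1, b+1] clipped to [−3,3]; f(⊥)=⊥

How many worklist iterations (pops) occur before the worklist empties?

12

Trace (12 dequeues):
  [1] u=0 | in [-3,0] | out [-3,0] | prev ⊥ | push {}
  [2] u=1 | in [-3,0] | out [-1,2] | prev ⊥ | push {0}
  [3] u=2 | in [-3,0] | out [-3,0] | ==
  [4] u=3 | in [-3,2] | out [-2,3] | prev ⊥ | push {1,2}
  [5] u=0 | in [-3,2] | out [-3,2] | prev [-3,0] | push {3}
  [6] u=1 | in [-3,3] | out [-1,3] | prev [-1,2] | push {0}
  [7] u=2 | in [-3,3] | out [-3,3] | prev [-3,0] | push {}
  [8] u=3 | in [-3,3] | out [-2,3] | ==
  [9] u=0 | in [-3,3] | out [-3,3] | prev [-3,2] | push {1,2,3}
  [10] u=1 | in [-3,3] | out [-1,3] | ==
  [11] u=2 | in [-3,3] | out [-3,3] | ==
  [12] u=3 | in [-3,3] | out [-2,3] | ==

Converged values:
  [0] [-3,3]
  [1] [-1,3]
  [2] [-3,3]
  [3] [-2,3]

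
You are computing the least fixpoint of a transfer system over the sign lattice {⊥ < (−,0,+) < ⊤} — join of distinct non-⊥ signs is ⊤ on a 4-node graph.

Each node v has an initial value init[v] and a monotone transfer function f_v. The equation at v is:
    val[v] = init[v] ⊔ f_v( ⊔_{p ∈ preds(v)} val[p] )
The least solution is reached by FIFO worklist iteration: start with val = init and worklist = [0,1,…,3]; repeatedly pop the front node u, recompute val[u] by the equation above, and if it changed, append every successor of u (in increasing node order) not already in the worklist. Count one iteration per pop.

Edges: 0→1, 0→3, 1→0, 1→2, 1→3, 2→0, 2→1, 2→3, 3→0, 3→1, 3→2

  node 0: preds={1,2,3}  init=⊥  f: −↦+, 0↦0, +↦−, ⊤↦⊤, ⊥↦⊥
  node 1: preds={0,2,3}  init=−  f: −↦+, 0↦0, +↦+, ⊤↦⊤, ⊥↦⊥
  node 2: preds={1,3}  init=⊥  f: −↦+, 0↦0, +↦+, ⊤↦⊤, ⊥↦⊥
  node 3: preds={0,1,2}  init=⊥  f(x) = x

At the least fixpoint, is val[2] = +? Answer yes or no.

no

Trace (8 dequeues):
  [1] u=0 | in − | out + | prev ⊥ | push {}
  [2] u=1 | in + | out ⊤ | prev − | push {0}
  [3] u=2 | in ⊤ | out ⊤ | prev ⊥ | push {1}
  [4] u=3 | in ⊤ | out ⊤ | prev ⊥ | push {2}
  [5] u=0 | in ⊤ | out ⊤ | prev + | push {3}
  [6] u=1 | in ⊤ | out ⊤ | ==
  [7] u=2 | in ⊤ | out ⊤ | ==
  [8] u=3 | in ⊤ | out ⊤ | ==

Converged values:
  [0] ⊤
  [1] ⊤
  [2] ⊤
  [3] ⊤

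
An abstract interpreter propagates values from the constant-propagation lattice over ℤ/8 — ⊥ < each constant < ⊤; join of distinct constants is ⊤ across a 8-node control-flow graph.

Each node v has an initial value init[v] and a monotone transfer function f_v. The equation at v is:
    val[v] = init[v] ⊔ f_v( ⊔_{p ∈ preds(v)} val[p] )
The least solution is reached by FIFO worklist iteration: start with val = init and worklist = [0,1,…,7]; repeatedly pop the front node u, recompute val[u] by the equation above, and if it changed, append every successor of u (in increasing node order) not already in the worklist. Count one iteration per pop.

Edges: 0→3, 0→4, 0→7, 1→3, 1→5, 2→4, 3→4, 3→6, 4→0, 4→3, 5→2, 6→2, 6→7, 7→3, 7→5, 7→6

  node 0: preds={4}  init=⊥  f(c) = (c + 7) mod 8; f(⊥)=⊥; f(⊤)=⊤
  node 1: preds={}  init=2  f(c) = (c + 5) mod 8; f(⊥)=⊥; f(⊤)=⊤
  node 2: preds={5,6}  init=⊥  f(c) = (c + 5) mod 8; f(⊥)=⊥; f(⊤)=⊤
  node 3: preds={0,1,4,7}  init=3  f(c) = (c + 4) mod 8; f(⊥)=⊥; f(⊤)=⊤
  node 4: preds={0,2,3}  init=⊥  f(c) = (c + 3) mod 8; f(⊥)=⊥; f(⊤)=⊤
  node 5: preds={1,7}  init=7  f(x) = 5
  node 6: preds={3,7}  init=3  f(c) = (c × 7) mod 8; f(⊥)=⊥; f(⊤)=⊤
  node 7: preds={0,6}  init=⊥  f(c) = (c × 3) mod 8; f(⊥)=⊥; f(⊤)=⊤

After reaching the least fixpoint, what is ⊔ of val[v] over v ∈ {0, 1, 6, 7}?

⊤

Iteration log — 15 steps:
  step 1. node 0  ⊔preds=⊥  new=⊥  stable
  step 2. node 1  ⊔preds=⊥  new=2  stable
  step 3. node 2  ⊔preds=⊤  new=⊤  old=⊥  +wl: 
  step 4. node 3  ⊔preds=2  new=⊤  old=3  +wl: 
  step 5. node 4  ⊔preds=⊤  new=⊤  old=⊥  +wl: 0,3
  step 6. node 5  ⊔preds=2  new=⊤  old=7  +wl: 2
  step 7. node 6  ⊔preds=⊤  new=⊤  old=3  +wl: 
  step 8. node 7  ⊔preds=⊤  new=⊤  old=⊥  +wl: 5,6
  step 9. node 0  ⊔preds=⊤  new=⊤  old=⊥  +wl: 4,7
  step 10. node 3  ⊔preds=⊤  new=⊤  stable
  step 11. node 2  ⊔preds=⊤  new=⊤  stable
  step 12. node 5  ⊔preds=⊤  new=⊤  stable
  step 13. node 6  ⊔preds=⊤  new=⊤  stable
  step 14. node 4  ⊔preds=⊤  new=⊤  stable
  step 15. node 7  ⊔preds=⊤  new=⊤  stable

Least fixpoint reached:
  node 0: ⊤
  node 1: 2
  node 2: ⊤
  node 3: ⊤
  node 4: ⊤
  node 5: ⊤
  node 6: ⊤
  node 7: ⊤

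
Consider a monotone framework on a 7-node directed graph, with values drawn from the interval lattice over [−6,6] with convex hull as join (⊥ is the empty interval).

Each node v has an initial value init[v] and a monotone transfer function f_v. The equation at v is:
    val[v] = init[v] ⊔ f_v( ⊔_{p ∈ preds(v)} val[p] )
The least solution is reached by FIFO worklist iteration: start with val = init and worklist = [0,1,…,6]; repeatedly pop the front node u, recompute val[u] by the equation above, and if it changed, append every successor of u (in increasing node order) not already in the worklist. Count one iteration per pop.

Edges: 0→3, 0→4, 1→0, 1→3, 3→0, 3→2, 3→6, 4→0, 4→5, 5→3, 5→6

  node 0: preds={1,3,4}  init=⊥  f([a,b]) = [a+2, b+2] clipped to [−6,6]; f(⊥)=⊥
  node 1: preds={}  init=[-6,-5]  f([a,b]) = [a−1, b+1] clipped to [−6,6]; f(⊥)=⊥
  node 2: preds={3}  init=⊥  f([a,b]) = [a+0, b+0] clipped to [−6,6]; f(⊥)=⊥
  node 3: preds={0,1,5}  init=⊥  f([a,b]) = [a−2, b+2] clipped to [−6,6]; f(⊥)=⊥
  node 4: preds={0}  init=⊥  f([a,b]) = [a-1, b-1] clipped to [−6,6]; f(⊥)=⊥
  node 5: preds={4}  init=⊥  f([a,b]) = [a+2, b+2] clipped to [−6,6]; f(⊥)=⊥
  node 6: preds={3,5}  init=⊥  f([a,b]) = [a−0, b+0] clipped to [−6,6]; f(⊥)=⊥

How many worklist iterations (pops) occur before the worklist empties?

Worklist (26 pops):
  #1 pop 0: in=[-6,-5] → [-4,-3] (was ⊥); enqueue []
  #2 pop 1: in=⊥ → [-6,-5] (no change)
  #3 pop 2: in=⊥ → ⊥ (no change)
  #4 pop 3: in=[-6,-3] → [-6,-1] (was ⊥); enqueue [0,2]
  #5 pop 4: in=[-4,-3] → [-5,-4] (was ⊥); enqueue []
  #6 pop 5: in=[-5,-4] → [-3,-2] (was ⊥); enqueue [3]
  #7 pop 6: in=[-6,-1] → [-6,-1] (was ⊥); enqueue []
  #8 pop 0: in=[-6,-1] → [-4,1] (was [-4,-3]); enqueue [4]
  #9 pop 2: in=[-6,-1] → [-6,-1] (was ⊥); enqueue []
  #10 pop 3: in=[-6,1] → [-6,3] (was [-6,-1]); enqueue [0,2,6]
  #11 pop 4: in=[-4,1] → [-5,0] (was [-5,-4]); enqueue [5]
  #12 pop 0: in=[-6,3] → [-4,5] (was [-4,1]); enqueue [3,4]
  #13 pop 2: in=[-6,3] → [-6,3] (was [-6,-1]); enqueue []
  #14 pop 6: in=[-6,3] → [-6,3] (was [-6,-1]); enqueue []
  #15 pop 5: in=[-5,0] → [-3,2] (was [-3,-2]); enqueue [6]
  #16 pop 3: in=[-6,5] → [-6,6] (was [-6,3]); enqueue [0,2]
  #17 pop 4: in=[-4,5] → [-5,4] (was [-5,0]); enqueue [5]
  #18 pop 6: in=[-6,6] → [-6,6] (was [-6,3]); enqueue []
  #19 pop 0: in=[-6,6] → [-4,6] (was [-4,5]); enqueue [3,4]
  #20 pop 2: in=[-6,6] → [-6,6] (was [-6,3]); enqueue []
  #21 pop 5: in=[-5,4] → [-3,6] (was [-3,2]); enqueue [6]
  #22 pop 3: in=[-6,6] → [-6,6] (no change)
  #23 pop 4: in=[-4,6] → [-5,5] (was [-5,4]); enqueue [0,5]
  #24 pop 6: in=[-6,6] → [-6,6] (no change)
  #25 pop 0: in=[-6,6] → [-4,6] (no change)
  #26 pop 5: in=[-5,5] → [-3,6] (no change)

Fixpoint:
  val[0] = [-4,6]
  val[1] = [-6,-5]
  val[2] = [-6,6]
  val[3] = [-6,6]
  val[4] = [-5,5]
  val[5] = [-3,6]
  val[6] = [-6,6]

26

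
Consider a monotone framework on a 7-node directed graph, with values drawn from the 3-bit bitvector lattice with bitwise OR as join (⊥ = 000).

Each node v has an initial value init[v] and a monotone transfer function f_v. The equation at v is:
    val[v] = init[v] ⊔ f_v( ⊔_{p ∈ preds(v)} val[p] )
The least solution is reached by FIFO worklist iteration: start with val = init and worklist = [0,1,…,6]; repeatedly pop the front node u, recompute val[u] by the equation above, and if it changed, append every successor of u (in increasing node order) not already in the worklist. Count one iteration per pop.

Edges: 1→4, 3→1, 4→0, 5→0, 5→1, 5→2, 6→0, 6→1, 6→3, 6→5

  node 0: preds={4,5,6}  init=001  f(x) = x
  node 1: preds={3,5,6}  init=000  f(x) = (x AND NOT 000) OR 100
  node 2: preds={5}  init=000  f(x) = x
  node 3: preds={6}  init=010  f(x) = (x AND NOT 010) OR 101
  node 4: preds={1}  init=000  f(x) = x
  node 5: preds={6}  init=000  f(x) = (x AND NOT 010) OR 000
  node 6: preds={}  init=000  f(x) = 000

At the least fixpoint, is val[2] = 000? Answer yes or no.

yes

Trace (11 dequeues):
  [1] u=0 | in 000 | out 001 | ==
  [2] u=1 | in 010 | out 110 | prev 000 | push {}
  [3] u=2 | in 000 | out 000 | ==
  [4] u=3 | in 000 | out 111 | prev 010 | push {1}
  [5] u=4 | in 110 | out 110 | prev 000 | push {0}
  [6] u=5 | in 000 | out 000 | ==
  [7] u=6 | in 000 | out 000 | ==
  [8] u=1 | in 111 | out 111 | prev 110 | push {4}
  [9] u=0 | in 110 | out 111 | prev 001 | push {}
  [10] u=4 | in 111 | out 111 | prev 110 | push {0}
  [11] u=0 | in 111 | out 111 | ==

Converged values:
  [0] 111
  [1] 111
  [2] 000
  [3] 111
  [4] 111
  [5] 000
  [6] 000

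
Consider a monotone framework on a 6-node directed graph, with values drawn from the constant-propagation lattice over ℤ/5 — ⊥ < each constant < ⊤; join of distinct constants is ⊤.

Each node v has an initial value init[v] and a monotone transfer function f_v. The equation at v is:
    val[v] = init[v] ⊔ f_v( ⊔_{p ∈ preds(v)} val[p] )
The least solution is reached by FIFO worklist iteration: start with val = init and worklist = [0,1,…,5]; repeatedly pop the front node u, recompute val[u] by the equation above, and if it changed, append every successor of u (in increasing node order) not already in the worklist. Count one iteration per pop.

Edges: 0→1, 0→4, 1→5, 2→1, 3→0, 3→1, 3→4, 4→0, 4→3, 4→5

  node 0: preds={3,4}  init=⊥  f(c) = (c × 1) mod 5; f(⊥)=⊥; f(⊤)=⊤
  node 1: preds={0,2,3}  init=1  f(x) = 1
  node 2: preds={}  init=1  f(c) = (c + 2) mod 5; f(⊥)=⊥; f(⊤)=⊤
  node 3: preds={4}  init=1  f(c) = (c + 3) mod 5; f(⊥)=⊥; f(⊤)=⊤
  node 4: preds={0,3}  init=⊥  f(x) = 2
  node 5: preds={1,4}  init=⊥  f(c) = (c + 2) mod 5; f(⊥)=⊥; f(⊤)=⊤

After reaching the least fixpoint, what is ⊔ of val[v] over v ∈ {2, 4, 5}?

Iteration log — 11 steps:
  step 1. node 0  ⊔preds=1  new=1  old=⊥  +wl: 
  step 2. node 1  ⊔preds=1  new=1  stable
  step 3. node 2  ⊔preds=⊥  new=1  stable
  step 4. node 3  ⊔preds=⊥  new=1  stable
  step 5. node 4  ⊔preds=1  new=2  old=⊥  +wl: 0,3
  step 6. node 5  ⊔preds=⊤  new=⊤  old=⊥  +wl: 
  step 7. node 0  ⊔preds=⊤  new=⊤  old=1  +wl: 1,4
  step 8. node 3  ⊔preds=2  new=⊤  old=1  +wl: 0
  step 9. node 1  ⊔preds=⊤  new=1  stable
  step 10. node 4  ⊔preds=⊤  new=2  stable
  step 11. node 0  ⊔preds=⊤  new=⊤  stable

Least fixpoint reached:
  node 0: ⊤
  node 1: 1
  node 2: 1
  node 3: ⊤
  node 4: 2
  node 5: ⊤

⊤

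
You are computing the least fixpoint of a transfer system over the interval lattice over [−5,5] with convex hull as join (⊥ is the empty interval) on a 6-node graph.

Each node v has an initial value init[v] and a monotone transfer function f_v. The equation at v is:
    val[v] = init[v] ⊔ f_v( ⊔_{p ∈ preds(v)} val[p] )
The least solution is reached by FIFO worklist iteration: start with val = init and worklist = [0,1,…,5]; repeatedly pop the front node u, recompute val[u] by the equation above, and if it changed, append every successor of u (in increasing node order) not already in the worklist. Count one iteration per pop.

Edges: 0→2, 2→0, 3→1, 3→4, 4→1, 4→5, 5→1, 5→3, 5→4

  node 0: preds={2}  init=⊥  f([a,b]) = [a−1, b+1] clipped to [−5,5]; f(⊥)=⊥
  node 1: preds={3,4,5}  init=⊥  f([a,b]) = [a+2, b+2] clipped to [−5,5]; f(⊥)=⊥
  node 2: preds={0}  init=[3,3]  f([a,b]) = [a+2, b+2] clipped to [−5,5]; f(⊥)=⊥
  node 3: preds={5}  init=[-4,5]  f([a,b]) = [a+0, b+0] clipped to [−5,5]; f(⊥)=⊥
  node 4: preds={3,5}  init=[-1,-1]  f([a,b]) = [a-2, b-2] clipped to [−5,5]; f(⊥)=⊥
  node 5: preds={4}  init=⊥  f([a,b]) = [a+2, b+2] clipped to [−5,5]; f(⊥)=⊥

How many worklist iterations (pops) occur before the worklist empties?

11

Iteration log — 11 steps:
  step 1. node 0  ⊔preds=[3,3]  new=[2,4]  old=⊥  +wl: 
  step 2. node 1  ⊔preds=[-4,5]  new=[-2,5]  old=⊥  +wl: 
  step 3. node 2  ⊔preds=[2,4]  new=[3,5]  old=[3,3]  +wl: 0
  step 4. node 3  ⊔preds=⊥  new=[-4,5]  stable
  step 5. node 4  ⊔preds=[-4,5]  new=[-5,3]  old=[-1,-1]  +wl: 1
  step 6. node 5  ⊔preds=[-5,3]  new=[-3,5]  old=⊥  +wl: 3,4
  step 7. node 0  ⊔preds=[3,5]  new=[2,5]  old=[2,4]  +wl: 2
  step 8. node 1  ⊔preds=[-5,5]  new=[-3,5]  old=[-2,5]  +wl: 
  step 9. node 3  ⊔preds=[-3,5]  new=[-4,5]  stable
  step 10. node 4  ⊔preds=[-4,5]  new=[-5,3]  stable
  step 11. node 2  ⊔preds=[2,5]  new=[3,5]  stable

Least fixpoint reached:
  node 0: [2,5]
  node 1: [-3,5]
  node 2: [3,5]
  node 3: [-4,5]
  node 4: [-5,3]
  node 5: [-3,5]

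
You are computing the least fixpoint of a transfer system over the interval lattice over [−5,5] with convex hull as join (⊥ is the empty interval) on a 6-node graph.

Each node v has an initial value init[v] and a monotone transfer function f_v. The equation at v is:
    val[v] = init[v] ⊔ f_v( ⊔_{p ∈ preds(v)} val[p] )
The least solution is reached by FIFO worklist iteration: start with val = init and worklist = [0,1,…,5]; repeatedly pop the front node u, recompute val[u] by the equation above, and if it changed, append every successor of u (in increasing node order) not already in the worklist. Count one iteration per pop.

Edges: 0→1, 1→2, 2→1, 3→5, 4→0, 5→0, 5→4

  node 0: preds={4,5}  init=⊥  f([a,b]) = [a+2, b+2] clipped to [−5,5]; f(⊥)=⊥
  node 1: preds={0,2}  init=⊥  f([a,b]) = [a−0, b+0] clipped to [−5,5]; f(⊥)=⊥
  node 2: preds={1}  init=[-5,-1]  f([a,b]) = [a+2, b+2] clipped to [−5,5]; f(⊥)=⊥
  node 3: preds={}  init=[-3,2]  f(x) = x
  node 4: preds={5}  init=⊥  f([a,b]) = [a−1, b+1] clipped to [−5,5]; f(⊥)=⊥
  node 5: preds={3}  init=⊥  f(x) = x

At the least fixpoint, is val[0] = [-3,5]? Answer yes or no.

no

Trace (15 dequeues):
  [1] u=0 | in ⊥ | out ⊥ | ==
  [2] u=1 | in [-5,-1] | out [-5,-1] | prev ⊥ | push {}
  [3] u=2 | in [-5,-1] | out [-5,1] | prev [-5,-1] | push {1}
  [4] u=3 | in ⊥ | out [-3,2] | ==
  [5] u=4 | in ⊥ | out ⊥ | ==
  [6] u=5 | in [-3,2] | out [-3,2] | prev ⊥ | push {0,4}
  [7] u=1 | in [-5,1] | out [-5,1] | prev [-5,-1] | push {2}
  [8] u=0 | in [-3,2] | out [-1,4] | prev ⊥ | push {1}
  [9] u=4 | in [-3,2] | out [-4,3] | prev ⊥ | push {0}
  [10] u=2 | in [-5,1] | out [-5,3] | prev [-5,1] | push {}
  [11] u=1 | in [-5,4] | out [-5,4] | prev [-5,1] | push {2}
  [12] u=0 | in [-4,3] | out [-2,5] | prev [-1,4] | push {1}
  [13] u=2 | in [-5,4] | out [-5,5] | prev [-5,3] | push {}
  [14] u=1 | in [-5,5] | out [-5,5] | prev [-5,4] | push {2}
  [15] u=2 | in [-5,5] | out [-5,5] | ==

Converged values:
  [0] [-2,5]
  [1] [-5,5]
  [2] [-5,5]
  [3] [-3,2]
  [4] [-4,3]
  [5] [-3,2]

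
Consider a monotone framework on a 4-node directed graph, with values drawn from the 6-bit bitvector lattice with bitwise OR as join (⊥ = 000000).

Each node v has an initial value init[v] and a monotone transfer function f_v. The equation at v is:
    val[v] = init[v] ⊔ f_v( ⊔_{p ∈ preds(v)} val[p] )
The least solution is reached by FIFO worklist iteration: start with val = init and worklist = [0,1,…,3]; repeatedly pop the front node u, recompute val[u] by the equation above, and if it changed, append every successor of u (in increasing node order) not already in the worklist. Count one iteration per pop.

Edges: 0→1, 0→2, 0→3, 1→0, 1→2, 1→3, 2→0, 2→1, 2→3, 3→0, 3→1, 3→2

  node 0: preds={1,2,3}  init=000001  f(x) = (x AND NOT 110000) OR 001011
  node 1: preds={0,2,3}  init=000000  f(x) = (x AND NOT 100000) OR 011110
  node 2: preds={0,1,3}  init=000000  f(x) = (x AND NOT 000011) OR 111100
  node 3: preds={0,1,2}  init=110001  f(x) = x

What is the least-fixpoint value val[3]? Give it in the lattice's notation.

111111

Trace (8 dequeues):
  [1] u=0 | in 110001 | out 001011 | prev 000001 | push {}
  [2] u=1 | in 111011 | out 011111 | prev 000000 | push {0}
  [3] u=2 | in 111111 | out 111100 | prev 000000 | push {1}
  [4] u=3 | in 111111 | out 111111 | prev 110001 | push {2}
  [5] u=0 | in 111111 | out 001111 | prev 001011 | push {3}
  [6] u=1 | in 111111 | out 011111 | ==
  [7] u=2 | in 111111 | out 111100 | ==
  [8] u=3 | in 111111 | out 111111 | ==

Converged values:
  [0] 001111
  [1] 011111
  [2] 111100
  [3] 111111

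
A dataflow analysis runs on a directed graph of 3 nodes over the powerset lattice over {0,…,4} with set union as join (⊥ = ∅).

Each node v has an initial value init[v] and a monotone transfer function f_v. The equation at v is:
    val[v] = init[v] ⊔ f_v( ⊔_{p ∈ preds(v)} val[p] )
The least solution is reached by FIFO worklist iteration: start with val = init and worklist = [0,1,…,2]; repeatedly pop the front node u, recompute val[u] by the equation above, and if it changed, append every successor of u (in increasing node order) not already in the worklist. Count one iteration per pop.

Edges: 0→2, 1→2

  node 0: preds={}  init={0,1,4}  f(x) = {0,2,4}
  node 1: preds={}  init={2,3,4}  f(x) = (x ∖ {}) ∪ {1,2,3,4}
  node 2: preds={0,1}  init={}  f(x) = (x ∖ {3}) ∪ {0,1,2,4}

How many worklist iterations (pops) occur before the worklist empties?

3

Trace (3 dequeues):
  [1] u=0 | in {} | out {0,1,2,4} | prev {0,1,4} | push {}
  [2] u=1 | in {} | out {1,2,3,4} | prev {2,3,4} | push {}
  [3] u=2 | in {0,1,2,3,4} | out {0,1,2,4} | prev {} | push {}

Converged values:
  [0] {0,1,2,4}
  [1] {1,2,3,4}
  [2] {0,1,2,4}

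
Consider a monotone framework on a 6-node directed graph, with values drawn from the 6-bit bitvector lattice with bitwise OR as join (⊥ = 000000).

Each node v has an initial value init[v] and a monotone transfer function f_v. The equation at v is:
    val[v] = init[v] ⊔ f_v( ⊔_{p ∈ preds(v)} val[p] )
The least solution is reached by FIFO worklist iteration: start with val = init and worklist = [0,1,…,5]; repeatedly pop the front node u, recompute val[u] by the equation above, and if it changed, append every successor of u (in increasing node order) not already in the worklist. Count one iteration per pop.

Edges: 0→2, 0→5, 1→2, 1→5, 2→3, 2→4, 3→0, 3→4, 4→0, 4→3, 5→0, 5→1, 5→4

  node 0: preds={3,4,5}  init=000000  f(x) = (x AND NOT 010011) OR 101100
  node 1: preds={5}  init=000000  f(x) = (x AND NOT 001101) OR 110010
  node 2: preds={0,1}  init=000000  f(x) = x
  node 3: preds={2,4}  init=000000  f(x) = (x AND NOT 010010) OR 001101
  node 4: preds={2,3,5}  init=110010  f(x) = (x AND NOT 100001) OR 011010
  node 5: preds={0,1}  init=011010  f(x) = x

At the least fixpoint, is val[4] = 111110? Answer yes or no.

yes

Iteration log — 10 steps:
  step 1. node 0  ⊔preds=111010  new=101100  old=000000  +wl: 
  step 2. node 1  ⊔preds=011010  new=110010  old=000000  +wl: 
  step 3. node 2  ⊔preds=111110  new=111110  old=000000  +wl: 
  step 4. node 3  ⊔preds=111110  new=101101  old=000000  +wl: 0
  step 5. node 4  ⊔preds=111111  new=111110  old=110010  +wl: 3
  step 6. node 5  ⊔preds=111110  new=111110  old=011010  +wl: 1,4
  step 7. node 0  ⊔preds=111111  new=101100  stable
  step 8. node 3  ⊔preds=111110  new=101101  stable
  step 9. node 1  ⊔preds=111110  new=110010  stable
  step 10. node 4  ⊔preds=111111  new=111110  stable

Least fixpoint reached:
  node 0: 101100
  node 1: 110010
  node 2: 111110
  node 3: 101101
  node 4: 111110
  node 5: 111110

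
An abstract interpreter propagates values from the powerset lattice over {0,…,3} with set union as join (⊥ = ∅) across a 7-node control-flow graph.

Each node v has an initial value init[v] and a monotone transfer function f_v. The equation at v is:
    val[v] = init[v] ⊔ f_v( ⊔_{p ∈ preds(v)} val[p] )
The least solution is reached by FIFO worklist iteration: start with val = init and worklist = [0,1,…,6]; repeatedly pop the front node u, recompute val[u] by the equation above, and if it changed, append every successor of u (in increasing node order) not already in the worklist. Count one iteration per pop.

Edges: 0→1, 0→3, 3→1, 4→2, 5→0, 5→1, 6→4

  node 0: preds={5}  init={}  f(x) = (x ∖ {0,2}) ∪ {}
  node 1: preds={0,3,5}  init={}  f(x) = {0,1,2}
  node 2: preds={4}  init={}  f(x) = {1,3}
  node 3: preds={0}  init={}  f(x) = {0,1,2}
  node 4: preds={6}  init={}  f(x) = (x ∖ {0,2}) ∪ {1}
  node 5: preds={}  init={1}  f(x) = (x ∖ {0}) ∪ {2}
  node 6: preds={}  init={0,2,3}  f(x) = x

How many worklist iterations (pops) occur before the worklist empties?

Iteration log — 10 steps:
  step 1. node 0  ⊔preds={1}  new={1}  old={}  +wl: 
  step 2. node 1  ⊔preds={1}  new={0,1,2}  old={}  +wl: 
  step 3. node 2  ⊔preds={}  new={1,3}  old={}  +wl: 
  step 4. node 3  ⊔preds={1}  new={0,1,2}  old={}  +wl: 1
  step 5. node 4  ⊔preds={0,2,3}  new={1,3}  old={}  +wl: 2
  step 6. node 5  ⊔preds={}  new={1,2}  old={1}  +wl: 0
  step 7. node 6  ⊔preds={}  new={0,2,3}  stable
  step 8. node 1  ⊔preds={0,1,2}  new={0,1,2}  stable
  step 9. node 2  ⊔preds={1,3}  new={1,3}  stable
  step 10. node 0  ⊔preds={1,2}  new={1}  stable

Least fixpoint reached:
  node 0: {1}
  node 1: {0,1,2}
  node 2: {1,3}
  node 3: {0,1,2}
  node 4: {1,3}
  node 5: {1,2}
  node 6: {0,2,3}

10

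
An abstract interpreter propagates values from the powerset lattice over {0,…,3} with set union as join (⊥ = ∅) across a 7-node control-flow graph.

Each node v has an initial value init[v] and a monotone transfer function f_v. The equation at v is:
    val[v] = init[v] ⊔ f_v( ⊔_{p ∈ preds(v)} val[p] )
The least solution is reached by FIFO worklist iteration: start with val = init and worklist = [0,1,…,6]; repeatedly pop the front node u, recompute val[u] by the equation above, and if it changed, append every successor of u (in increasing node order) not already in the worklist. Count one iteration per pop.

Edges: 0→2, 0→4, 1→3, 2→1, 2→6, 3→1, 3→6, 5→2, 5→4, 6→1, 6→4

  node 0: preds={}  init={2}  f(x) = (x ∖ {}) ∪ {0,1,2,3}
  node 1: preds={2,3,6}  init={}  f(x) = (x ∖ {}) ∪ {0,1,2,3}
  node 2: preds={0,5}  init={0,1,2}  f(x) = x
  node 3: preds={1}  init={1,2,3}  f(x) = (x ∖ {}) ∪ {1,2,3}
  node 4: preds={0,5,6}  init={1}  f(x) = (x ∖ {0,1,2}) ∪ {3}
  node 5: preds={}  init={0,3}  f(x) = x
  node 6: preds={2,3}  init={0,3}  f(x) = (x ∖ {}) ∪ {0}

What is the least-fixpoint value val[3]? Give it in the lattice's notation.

Trace (9 dequeues):
  [1] u=0 | in {} | out {0,1,2,3} | prev {2} | push {}
  [2] u=1 | in {0,1,2,3} | out {0,1,2,3} | prev {} | push {}
  [3] u=2 | in {0,1,2,3} | out {0,1,2,3} | prev {0,1,2} | push {1}
  [4] u=3 | in {0,1,2,3} | out {0,1,2,3} | prev {1,2,3} | push {}
  [5] u=4 | in {0,1,2,3} | out {1,3} | prev {1} | push {}
  [6] u=5 | in {} | out {0,3} | ==
  [7] u=6 | in {0,1,2,3} | out {0,1,2,3} | prev {0,3} | push {4}
  [8] u=1 | in {0,1,2,3} | out {0,1,2,3} | ==
  [9] u=4 | in {0,1,2,3} | out {1,3} | ==

Converged values:
  [0] {0,1,2,3}
  [1] {0,1,2,3}
  [2] {0,1,2,3}
  [3] {0,1,2,3}
  [4] {1,3}
  [5] {0,3}
  [6] {0,1,2,3}

{0,1,2,3}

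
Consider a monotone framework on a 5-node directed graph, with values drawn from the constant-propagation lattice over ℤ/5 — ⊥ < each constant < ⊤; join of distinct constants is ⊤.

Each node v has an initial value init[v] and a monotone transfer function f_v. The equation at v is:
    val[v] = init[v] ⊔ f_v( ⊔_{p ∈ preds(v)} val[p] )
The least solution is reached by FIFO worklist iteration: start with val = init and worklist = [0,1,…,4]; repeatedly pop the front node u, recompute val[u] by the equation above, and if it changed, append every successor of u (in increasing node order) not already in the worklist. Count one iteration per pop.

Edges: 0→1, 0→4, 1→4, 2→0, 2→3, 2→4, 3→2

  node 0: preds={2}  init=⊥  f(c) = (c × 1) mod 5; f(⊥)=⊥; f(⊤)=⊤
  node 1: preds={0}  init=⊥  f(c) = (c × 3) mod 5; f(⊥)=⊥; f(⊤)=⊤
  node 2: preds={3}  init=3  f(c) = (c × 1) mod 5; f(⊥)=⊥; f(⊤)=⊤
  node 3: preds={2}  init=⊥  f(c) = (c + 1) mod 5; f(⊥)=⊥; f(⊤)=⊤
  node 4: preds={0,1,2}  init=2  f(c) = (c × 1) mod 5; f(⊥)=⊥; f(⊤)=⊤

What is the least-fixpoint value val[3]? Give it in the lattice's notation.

⊤

Worklist (12 pops):
  #1 pop 0: in=3 → 3 (was ⊥); enqueue []
  #2 pop 1: in=3 → 4 (was ⊥); enqueue []
  #3 pop 2: in=⊥ → 3 (no change)
  #4 pop 3: in=3 → 4 (was ⊥); enqueue [2]
  #5 pop 4: in=⊤ → ⊤ (was 2); enqueue []
  #6 pop 2: in=4 → ⊤ (was 3); enqueue [0,3,4]
  #7 pop 0: in=⊤ → ⊤ (was 3); enqueue [1]
  #8 pop 3: in=⊤ → ⊤ (was 4); enqueue [2]
  #9 pop 4: in=⊤ → ⊤ (no change)
  #10 pop 1: in=⊤ → ⊤ (was 4); enqueue [4]
  #11 pop 2: in=⊤ → ⊤ (no change)
  #12 pop 4: in=⊤ → ⊤ (no change)

Fixpoint:
  val[0] = ⊤
  val[1] = ⊤
  val[2] = ⊤
  val[3] = ⊤
  val[4] = ⊤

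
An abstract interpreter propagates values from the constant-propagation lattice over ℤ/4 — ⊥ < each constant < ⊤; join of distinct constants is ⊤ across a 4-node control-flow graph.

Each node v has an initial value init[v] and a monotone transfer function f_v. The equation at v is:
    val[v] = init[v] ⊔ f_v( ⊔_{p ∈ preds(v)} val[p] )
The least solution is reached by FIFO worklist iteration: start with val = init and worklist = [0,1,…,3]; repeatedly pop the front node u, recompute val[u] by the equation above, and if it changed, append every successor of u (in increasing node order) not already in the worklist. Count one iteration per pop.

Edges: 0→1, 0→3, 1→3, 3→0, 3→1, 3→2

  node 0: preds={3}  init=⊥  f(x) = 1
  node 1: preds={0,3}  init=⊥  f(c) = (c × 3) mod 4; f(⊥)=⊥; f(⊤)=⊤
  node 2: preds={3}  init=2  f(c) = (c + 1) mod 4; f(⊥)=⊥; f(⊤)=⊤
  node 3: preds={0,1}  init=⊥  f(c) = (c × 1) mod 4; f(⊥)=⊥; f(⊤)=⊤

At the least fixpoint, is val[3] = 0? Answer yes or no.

Iteration log — 8 steps:
  step 1. node 0  ⊔preds=⊥  new=1  old=⊥  +wl: 
  step 2. node 1  ⊔preds=1  new=3  old=⊥  +wl: 
  step 3. node 2  ⊔preds=⊥  new=2  stable
  step 4. node 3  ⊔preds=⊤  new=⊤  old=⊥  +wl: 0,1,2
  step 5. node 0  ⊔preds=⊤  new=1  stable
  step 6. node 1  ⊔preds=⊤  new=⊤  old=3  +wl: 3
  step 7. node 2  ⊔preds=⊤  new=⊤  old=2  +wl: 
  step 8. node 3  ⊔preds=⊤  new=⊤  stable

Least fixpoint reached:
  node 0: 1
  node 1: ⊤
  node 2: ⊤
  node 3: ⊤

no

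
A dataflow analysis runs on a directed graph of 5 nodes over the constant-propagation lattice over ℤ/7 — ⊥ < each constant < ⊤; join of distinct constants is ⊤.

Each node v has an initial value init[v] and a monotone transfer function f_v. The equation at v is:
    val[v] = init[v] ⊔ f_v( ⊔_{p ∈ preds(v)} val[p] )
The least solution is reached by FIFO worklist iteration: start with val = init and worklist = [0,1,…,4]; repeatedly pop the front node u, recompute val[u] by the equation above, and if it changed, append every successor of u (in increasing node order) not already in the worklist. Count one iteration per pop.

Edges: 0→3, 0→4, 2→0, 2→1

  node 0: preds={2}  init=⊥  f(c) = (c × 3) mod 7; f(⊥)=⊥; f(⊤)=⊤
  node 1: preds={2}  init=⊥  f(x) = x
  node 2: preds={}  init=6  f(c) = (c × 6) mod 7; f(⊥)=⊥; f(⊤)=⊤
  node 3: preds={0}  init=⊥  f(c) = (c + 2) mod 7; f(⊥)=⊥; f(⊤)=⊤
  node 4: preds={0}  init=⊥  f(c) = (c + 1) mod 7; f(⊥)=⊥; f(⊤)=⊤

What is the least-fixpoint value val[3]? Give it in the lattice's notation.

Iteration log — 5 steps:
  step 1. node 0  ⊔preds=6  new=4  old=⊥  +wl: 
  step 2. node 1  ⊔preds=6  new=6  old=⊥  +wl: 
  step 3. node 2  ⊔preds=⊥  new=6  stable
  step 4. node 3  ⊔preds=4  new=6  old=⊥  +wl: 
  step 5. node 4  ⊔preds=4  new=5  old=⊥  +wl: 

Least fixpoint reached:
  node 0: 4
  node 1: 6
  node 2: 6
  node 3: 6
  node 4: 5

6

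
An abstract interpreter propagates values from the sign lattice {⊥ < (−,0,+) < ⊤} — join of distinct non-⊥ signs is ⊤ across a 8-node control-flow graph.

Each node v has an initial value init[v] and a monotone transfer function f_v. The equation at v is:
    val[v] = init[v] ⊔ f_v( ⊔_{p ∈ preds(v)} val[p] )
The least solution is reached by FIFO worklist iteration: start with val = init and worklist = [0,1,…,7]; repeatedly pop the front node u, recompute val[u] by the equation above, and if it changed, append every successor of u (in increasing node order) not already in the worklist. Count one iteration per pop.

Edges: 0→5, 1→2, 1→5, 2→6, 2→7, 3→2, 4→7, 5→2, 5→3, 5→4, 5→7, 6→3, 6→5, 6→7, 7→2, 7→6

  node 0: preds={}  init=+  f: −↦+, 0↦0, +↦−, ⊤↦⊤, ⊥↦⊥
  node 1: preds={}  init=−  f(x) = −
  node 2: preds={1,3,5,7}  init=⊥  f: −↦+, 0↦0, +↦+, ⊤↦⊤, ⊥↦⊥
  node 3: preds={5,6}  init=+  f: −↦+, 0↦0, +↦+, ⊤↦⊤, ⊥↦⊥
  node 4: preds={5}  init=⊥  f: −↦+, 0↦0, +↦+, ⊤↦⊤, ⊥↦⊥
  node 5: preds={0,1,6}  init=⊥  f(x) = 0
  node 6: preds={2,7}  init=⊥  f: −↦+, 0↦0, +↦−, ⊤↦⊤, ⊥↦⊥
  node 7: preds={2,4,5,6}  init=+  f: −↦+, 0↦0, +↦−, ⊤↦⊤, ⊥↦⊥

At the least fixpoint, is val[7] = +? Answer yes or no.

Worklist (15 pops):
  #1 pop 0: in=⊥ → + (no change)
  #2 pop 1: in=⊥ → − (no change)
  #3 pop 2: in=⊤ → ⊤ (was ⊥); enqueue []
  #4 pop 3: in=⊥ → + (no change)
  #5 pop 4: in=⊥ → ⊥ (no change)
  #6 pop 5: in=⊤ → 0 (was ⊥); enqueue [2,3,4]
  #7 pop 6: in=⊤ → ⊤ (was ⊥); enqueue [5]
  #8 pop 7: in=⊤ → ⊤ (was +); enqueue [6]
  #9 pop 2: in=⊤ → ⊤ (no change)
  #10 pop 3: in=⊤ → ⊤ (was +); enqueue [2]
  #11 pop 4: in=0 → 0 (was ⊥); enqueue [7]
  #12 pop 5: in=⊤ → 0 (no change)
  #13 pop 6: in=⊤ → ⊤ (no change)
  #14 pop 2: in=⊤ → ⊤ (no change)
  #15 pop 7: in=⊤ → ⊤ (no change)

Fixpoint:
  val[0] = +
  val[1] = −
  val[2] = ⊤
  val[3] = ⊤
  val[4] = 0
  val[5] = 0
  val[6] = ⊤
  val[7] = ⊤

no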